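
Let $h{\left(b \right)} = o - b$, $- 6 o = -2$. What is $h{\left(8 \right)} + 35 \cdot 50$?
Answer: $\frac{5227}{3} \approx 1742.3$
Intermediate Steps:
$o = \frac{1}{3}$ ($o = \left(- \frac{1}{6}\right) \left(-2\right) = \frac{1}{3} \approx 0.33333$)
$h{\left(b \right)} = \frac{1}{3} - b$
$h{\left(8 \right)} + 35 \cdot 50 = \left(\frac{1}{3} - 8\right) + 35 \cdot 50 = \left(\frac{1}{3} - 8\right) + 1750 = - \frac{23}{3} + 1750 = \frac{5227}{3}$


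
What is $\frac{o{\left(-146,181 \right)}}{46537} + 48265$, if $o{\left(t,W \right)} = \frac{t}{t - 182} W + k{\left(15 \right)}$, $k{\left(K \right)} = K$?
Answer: $\frac{368361777693}{7632068} \approx 48265.0$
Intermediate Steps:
$o{\left(t,W \right)} = 15 + \frac{W t}{-182 + t}$ ($o{\left(t,W \right)} = \frac{t}{t - 182} W + 15 = \frac{t}{-182 + t} W + 15 = \frac{W t}{-182 + t} + 15 = 15 + \frac{W t}{-182 + t}$)
$\frac{o{\left(-146,181 \right)}}{46537} + 48265 = \frac{\frac{1}{-182 - 146} \left(-2730 + 15 \left(-146\right) + 181 \left(-146\right)\right)}{46537} + 48265 = \frac{-2730 - 2190 - 26426}{-328} \cdot \frac{1}{46537} + 48265 = \left(- \frac{1}{328}\right) \left(-31346\right) \frac{1}{46537} + 48265 = \frac{15673}{164} \cdot \frac{1}{46537} + 48265 = \frac{15673}{7632068} + 48265 = \frac{368361777693}{7632068}$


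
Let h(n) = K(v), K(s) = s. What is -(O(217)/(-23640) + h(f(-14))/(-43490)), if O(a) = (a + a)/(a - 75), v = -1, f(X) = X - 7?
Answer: 775889/7299535560 ≈ 0.00010629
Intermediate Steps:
f(X) = -7 + X
h(n) = -1
O(a) = 2*a/(-75 + a) (O(a) = (2*a)/(-75 + a) = 2*a/(-75 + a))
-(O(217)/(-23640) + h(f(-14))/(-43490)) = -((2*217/(-75 + 217))/(-23640) - 1/(-43490)) = -((2*217/142)*(-1/23640) - 1*(-1/43490)) = -((2*217*(1/142))*(-1/23640) + 1/43490) = -((217/71)*(-1/23640) + 1/43490) = -(-217/1678440 + 1/43490) = -1*(-775889/7299535560) = 775889/7299535560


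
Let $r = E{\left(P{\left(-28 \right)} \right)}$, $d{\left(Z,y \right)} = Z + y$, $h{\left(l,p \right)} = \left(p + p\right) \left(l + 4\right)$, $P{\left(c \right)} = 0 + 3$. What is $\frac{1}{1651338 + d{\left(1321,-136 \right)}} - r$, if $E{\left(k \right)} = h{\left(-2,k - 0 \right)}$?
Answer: $- \frac{19830275}{1652523} \approx -12.0$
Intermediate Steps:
$P{\left(c \right)} = 3$
$h{\left(l,p \right)} = 2 p \left(4 + l\right)$
$E{\left(k \right)} = 4 k$ ($E{\left(k \right)} = 2 \left(k - 0\right) \left(4 - 2\right) = 2 \left(k + 0\right) 2 = 2 k 2 = 4 k$)
$r = 12$ ($r = 4 \cdot 3 = 12$)
$\frac{1}{1651338 + d{\left(1321,-136 \right)}} - r = \frac{1}{1651338 + \left(1321 - 136\right)} - 12 = \frac{1}{1651338 + 1185} - 12 = \frac{1}{1652523} - 12 = - \frac{19830275}{1652523}$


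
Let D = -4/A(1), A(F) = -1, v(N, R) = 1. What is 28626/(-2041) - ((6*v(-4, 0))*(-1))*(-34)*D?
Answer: -130314/157 ≈ -830.03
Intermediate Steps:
D = 4 (D = -4/(-1) = -4*(-1) = 4)
28626/(-2041) - ((6*v(-4, 0))*(-1))*(-34)*D = 28626/(-2041) - ((6*1)*(-1))*(-34)*4 = 28626*(-1/2041) - (6*(-1))*(-34)*4 = -2202/157 - (-6*(-34))*4 = -2202/157 - 204*4 = -2202/157 - 1*816 = -2202/157 - 816 = -130314/157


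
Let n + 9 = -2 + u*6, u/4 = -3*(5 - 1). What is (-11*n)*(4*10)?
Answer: 131560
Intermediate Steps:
u = -48 (u = 4*(-3*(5 - 1)) = 4*(-3*4) = 4*(-12) = -48)
n = -299 (n = -9 + (-2 - 48*6) = -9 + (-2 - 288) = -9 - 290 = -299)
(-11*n)*(4*10) = (-11*(-299))*(4*10) = 3289*40 = 131560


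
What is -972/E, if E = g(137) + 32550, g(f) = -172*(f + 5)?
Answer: -486/4063 ≈ -0.11962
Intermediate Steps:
g(f) = -860 - 172*f (g(f) = -172*(5 + f) = -860 - 172*f)
E = 8126 (E = (-860 - 172*137) + 32550 = (-860 - 23564) + 32550 = -24424 + 32550 = 8126)
-972/E = -972/8126 = -972*1/8126 = -486/4063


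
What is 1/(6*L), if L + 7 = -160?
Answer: -1/1002 ≈ -0.00099800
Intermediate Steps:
L = -167 (L = -7 - 160 = -167)
1/(6*L) = 1/(6*(-167)) = 1/(-1002) = -1/1002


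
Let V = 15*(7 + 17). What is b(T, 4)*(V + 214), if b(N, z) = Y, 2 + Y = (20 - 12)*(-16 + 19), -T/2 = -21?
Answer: 12628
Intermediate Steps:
T = 42 (T = -2*(-21) = 42)
V = 360 (V = 15*24 = 360)
Y = 22 (Y = -2 + (20 - 12)*(-16 + 19) = -2 + 8*3 = -2 + 24 = 22)
b(N, z) = 22
b(T, 4)*(V + 214) = 22*(360 + 214) = 22*574 = 12628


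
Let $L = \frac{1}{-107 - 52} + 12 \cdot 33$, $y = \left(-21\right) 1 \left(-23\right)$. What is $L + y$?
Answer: $\frac{139760}{159} \approx 878.99$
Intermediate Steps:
$y = 483$ ($y = \left(-21\right) \left(-23\right) = 483$)
$L = \frac{62963}{159}$ ($L = \frac{1}{-159} + 396 = - \frac{1}{159} + 396 = \frac{62963}{159} \approx 395.99$)
$L + y = \frac{62963}{159} + 483 = \frac{139760}{159}$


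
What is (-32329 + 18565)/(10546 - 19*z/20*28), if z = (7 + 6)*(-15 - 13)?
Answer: -11470/16857 ≈ -0.68043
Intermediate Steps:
z = -364 (z = 13*(-28) = -364)
(-32329 + 18565)/(10546 - 19*z/20*28) = (-32329 + 18565)/(10546 - (-6916)/20*28) = -13764/(10546 - (-6916)/20*28) = -13764/(10546 - 19*(-91/5)*28) = -13764/(10546 + (1729/5)*28) = -13764/(10546 + 48412/5) = -13764/101142/5 = -13764*5/101142 = -11470/16857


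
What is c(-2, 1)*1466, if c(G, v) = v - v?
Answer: 0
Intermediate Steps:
c(G, v) = 0
c(-2, 1)*1466 = 0*1466 = 0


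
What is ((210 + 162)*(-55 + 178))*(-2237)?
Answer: -102356172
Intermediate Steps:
((210 + 162)*(-55 + 178))*(-2237) = (372*123)*(-2237) = 45756*(-2237) = -102356172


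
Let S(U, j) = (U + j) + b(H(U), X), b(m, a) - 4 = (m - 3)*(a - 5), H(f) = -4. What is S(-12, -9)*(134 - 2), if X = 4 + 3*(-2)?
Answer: 4224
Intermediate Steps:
X = -2 (X = 4 - 6 = -2)
b(m, a) = 4 + (-5 + a)*(-3 + m) (b(m, a) = 4 + (m - 3)*(a - 5) = 4 + (-3 + m)*(-5 + a) = 4 + (-5 + a)*(-3 + m))
S(U, j) = 53 + U + j (S(U, j) = (U + j) + (19 - 5*(-4) - 3*(-2) - 2*(-4)) = (U + j) + (19 + 20 + 6 + 8) = (U + j) + 53 = 53 + U + j)
S(-12, -9)*(134 - 2) = (53 - 12 - 9)*(134 - 2) = 32*132 = 4224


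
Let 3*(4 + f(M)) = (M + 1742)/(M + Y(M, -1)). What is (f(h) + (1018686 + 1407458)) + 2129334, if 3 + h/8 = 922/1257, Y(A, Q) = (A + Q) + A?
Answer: 951631796224/208899 ≈ 4.5555e+6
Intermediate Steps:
Y(A, Q) = Q + 2*A
h = -22792/1257 (h = -24 + 8*(922/1257) = -24 + 7376/1257 = -22792/1257 ≈ -18.132)
f(M) = -4 + (1742 + M)/(3*(-1 + 3*M)) (f(M) = -4 + ((M + 1742)/(M + (-1 + 2*M)))/3 = -4 + ((1742 + M)/(-1 + 3*M))/3 = -4 + (1742 + M)/(3*(-1 + 3*M)))
(f(h) + (1018686 + 1407458)) + 2129334 = ((1754 - 35*(-22792/1257))/(3*(-1 + 3*(-22792/1257))) + (1018686 + 1407458)) + 2129334 = ((1754 + 797720/1257)/(3*(-1 - 22792/419)) + 2426144) + 2129334 = ((⅓)*(3002498/1257)/(-23211/419) + 2426144) + 2129334 = ((⅓)*(-419/23211)*(3002498/1257) + 2426144) + 2129334 = (-3002498/208899 + 2426144) + 2129334 = 506816052958/208899 + 2129334 = 951631796224/208899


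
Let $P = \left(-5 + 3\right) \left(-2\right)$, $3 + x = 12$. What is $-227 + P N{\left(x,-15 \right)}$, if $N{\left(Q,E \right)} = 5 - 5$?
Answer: $-227$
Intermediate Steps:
$x = 9$ ($x = -3 + 12 = 9$)
$N{\left(Q,E \right)} = 0$ ($N{\left(Q,E \right)} = 5 - 5 = 0$)
$P = 4$ ($P = \left(-2\right) \left(-2\right) = 4$)
$-227 + P N{\left(x,-15 \right)} = -227 + 4 \cdot 0 = -227 + 0 = -227$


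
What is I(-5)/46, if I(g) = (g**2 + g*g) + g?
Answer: 45/46 ≈ 0.97826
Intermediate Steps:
I(g) = g + 2*g**2 (I(g) = (g**2 + g**2) + g = 2*g**2 + g = g + 2*g**2)
I(-5)/46 = -5*(1 + 2*(-5))/46 = -5*(1 - 10)*(1/46) = -5*(-9)*(1/46) = 45*(1/46) = 45/46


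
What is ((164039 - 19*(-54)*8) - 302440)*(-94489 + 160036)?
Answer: -8533760571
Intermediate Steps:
((164039 - 19*(-54)*8) - 302440)*(-94489 + 160036) = ((164039 + 1026*8) - 302440)*65547 = ((164039 + 8208) - 302440)*65547 = (172247 - 302440)*65547 = -130193*65547 = -8533760571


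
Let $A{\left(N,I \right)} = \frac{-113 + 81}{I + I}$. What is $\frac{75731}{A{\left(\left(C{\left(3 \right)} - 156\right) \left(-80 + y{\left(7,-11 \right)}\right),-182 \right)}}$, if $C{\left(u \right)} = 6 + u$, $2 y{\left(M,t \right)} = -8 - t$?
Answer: $\frac{6891521}{8} \approx 8.6144 \cdot 10^{5}$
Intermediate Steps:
$y{\left(M,t \right)} = -4 - \frac{t}{2}$ ($y{\left(M,t \right)} = \frac{-8 - t}{2} = -4 - \frac{t}{2}$)
$A{\left(N,I \right)} = - \frac{16}{I}$ ($A{\left(N,I \right)} = - \frac{32}{2 I} = - 32 \frac{1}{2 I} = - \frac{16}{I}$)
$\frac{75731}{A{\left(\left(C{\left(3 \right)} - 156\right) \left(-80 + y{\left(7,-11 \right)}\right),-182 \right)}} = \frac{75731}{\left(-16\right) \frac{1}{-182}} = \frac{75731}{\left(-16\right) \left(- \frac{1}{182}\right)} = \frac{75731}{\frac{8}{91}} = 75731 \cdot \frac{91}{8} = \frac{6891521}{8}$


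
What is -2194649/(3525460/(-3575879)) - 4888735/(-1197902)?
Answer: 276497402292157263/124210458380 ≈ 2.2260e+6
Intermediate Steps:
-2194649/(3525460/(-3575879)) - 4888735/(-1197902) = -2194649/(3525460*(-1/3575879)) - 4888735*(-1/1197902) = -2194649/(-3525460/3575879) + 4888735/1197902 = -2194649*(-3575879/3525460) + 4888735/1197902 = 461635251263/207380 + 4888735/1197902 = 276497402292157263/124210458380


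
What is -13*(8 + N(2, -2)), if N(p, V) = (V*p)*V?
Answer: -208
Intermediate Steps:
N(p, V) = p*V**2
-13*(8 + N(2, -2)) = -13*(8 + 2*(-2)**2) = -13*(8 + 2*4) = -13*(8 + 8) = -13*16 = -208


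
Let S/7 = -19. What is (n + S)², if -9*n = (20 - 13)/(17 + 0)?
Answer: 414366736/23409 ≈ 17701.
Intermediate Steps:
n = -7/153 (n = -(20 - 13)/(9*(17 + 0)) = -7/(9*17) = -⅑*7/17 = -7/153 ≈ -0.045752)
S = -133 (S = 7*(-19) = -133)
(n + S)² = (-7/153 - 133)² = (-20356/153)² = 414366736/23409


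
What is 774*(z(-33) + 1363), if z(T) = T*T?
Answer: 1897848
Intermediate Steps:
z(T) = T²
774*(z(-33) + 1363) = 774*((-33)² + 1363) = 774*(1089 + 1363) = 774*2452 = 1897848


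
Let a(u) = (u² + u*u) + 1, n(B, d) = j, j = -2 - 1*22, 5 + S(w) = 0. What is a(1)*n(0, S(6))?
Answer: -72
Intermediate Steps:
S(w) = -5 (S(w) = -5 + 0 = -5)
j = -24 (j = -2 - 22 = -24)
n(B, d) = -24
a(u) = 1 + 2*u² (a(u) = (u² + u²) + 1 = 2*u² + 1 = 1 + 2*u²)
a(1)*n(0, S(6)) = (1 + 2*1²)*(-24) = (1 + 2*1)*(-24) = (1 + 2)*(-24) = 3*(-24) = -72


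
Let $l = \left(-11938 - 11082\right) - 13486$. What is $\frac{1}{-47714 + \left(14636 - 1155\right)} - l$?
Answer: $\frac{1249709897}{34233} \approx 36506.0$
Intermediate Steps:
$l = -36506$ ($l = -23020 - 13486 = -36506$)
$\frac{1}{-47714 + \left(14636 - 1155\right)} - l = \frac{1}{-47714 + \left(14636 - 1155\right)} - -36506 = \frac{1}{-47714 + \left(14636 - 1155\right)} + 36506 = \frac{1}{-47714 + 13481} + 36506 = \frac{1}{-34233} + 36506 = - \frac{1}{34233} + 36506 = \frac{1249709897}{34233}$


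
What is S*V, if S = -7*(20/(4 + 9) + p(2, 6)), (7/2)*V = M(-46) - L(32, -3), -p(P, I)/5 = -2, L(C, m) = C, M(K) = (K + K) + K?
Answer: 51000/13 ≈ 3923.1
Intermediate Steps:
M(K) = 3*K (M(K) = 2*K + K = 3*K)
p(P, I) = 10 (p(P, I) = -5*(-2) = 10)
V = -340/7 (V = 2*(3*(-46) - 1*32)/7 = 2*(-138 - 32)/7 = (2/7)*(-170) = -340/7 ≈ -48.571)
S = -1050/13 (S = -7*(20/(4 + 9) + 10) = -7*(20/13 + 10) = -7*150/13 = -1050/13 ≈ -80.769)
S*V = -1050/13*(-340/7) = 51000/13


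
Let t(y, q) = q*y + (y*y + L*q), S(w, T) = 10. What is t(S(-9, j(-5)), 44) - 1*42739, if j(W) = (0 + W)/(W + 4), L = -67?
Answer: -45147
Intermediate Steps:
j(W) = W/(4 + W)
t(y, q) = y² - 67*q + q*y (t(y, q) = q*y + (y*y - 67*q) = q*y + (y² - 67*q) = y² - 67*q + q*y)
t(S(-9, j(-5)), 44) - 1*42739 = (10² - 67*44 + 44*10) - 1*42739 = (100 - 2948 + 440) - 42739 = -2408 - 42739 = -45147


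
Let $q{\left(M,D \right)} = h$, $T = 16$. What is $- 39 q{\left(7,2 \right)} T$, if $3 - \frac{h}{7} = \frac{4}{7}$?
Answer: $-10608$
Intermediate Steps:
$h = 17$ ($h = 21 - 7 \cdot \frac{4}{7} = 21 - 7 \cdot 4 \cdot \frac{1}{7} = 21 - 4 = 17$)
$q{\left(M,D \right)} = 17$
$- 39 q{\left(7,2 \right)} T = \left(-39\right) 17 \cdot 16 = \left(-663\right) 16 = -10608$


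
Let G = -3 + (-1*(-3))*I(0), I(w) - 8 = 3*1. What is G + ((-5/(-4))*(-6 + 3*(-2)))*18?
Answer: -240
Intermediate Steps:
I(w) = 11 (I(w) = 8 + 3*1 = 8 + 3 = 11)
G = 30 (G = -3 - 1*(-3)*11 = -3 + 3*11 = -3 + 33 = 30)
G + ((-5/(-4))*(-6 + 3*(-2)))*18 = 30 + ((-5/(-4))*(-6 + 3*(-2)))*18 = 30 + ((-5*(-¼))*(-6 - 6))*18 = 30 + ((5/4)*(-12))*18 = 30 - 15*18 = 30 - 270 = -240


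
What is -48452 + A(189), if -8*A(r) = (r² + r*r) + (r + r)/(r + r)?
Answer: -459059/8 ≈ -57382.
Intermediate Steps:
A(r) = -⅛ - r²/4 (A(r) = -((r² + r*r) + (r + r)/(r + r))/8 = -((r² + r²) + (2*r)/((2*r)))/8 = -(2*r² + (2*r)*(1/(2*r)))/8 = -(2*r² + 1)/8 = -(1 + 2*r²)/8 = -⅛ - r²/4)
-48452 + A(189) = -48452 + (-⅛ - ¼*189²) = -48452 + (-⅛ - ¼*35721) = -48452 + (-⅛ - 35721/4) = -48452 - 71443/8 = -459059/8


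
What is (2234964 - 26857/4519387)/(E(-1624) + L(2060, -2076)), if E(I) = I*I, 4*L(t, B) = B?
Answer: 10100667220211/11916977246659 ≈ 0.84759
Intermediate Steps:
L(t, B) = B/4
E(I) = I**2
(2234964 - 26857/4519387)/(E(-1624) + L(2060, -2076)) = (2234964 - 26857/4519387)/((-1624)**2 + (1/4)*(-2076)) = (2234964 - 26857*1/4519387)/(2637376 - 519) = (2234964 - 26857/4519387)/2636857 = (10100667220211/4519387)*(1/2636857) = 10100667220211/11916977246659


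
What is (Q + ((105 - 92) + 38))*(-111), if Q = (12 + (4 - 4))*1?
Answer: -6993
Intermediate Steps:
Q = 12 (Q = (12 + 0)*1 = 12*1 = 12)
(Q + ((105 - 92) + 38))*(-111) = (12 + ((105 - 92) + 38))*(-111) = (12 + (13 + 38))*(-111) = (12 + 51)*(-111) = 63*(-111) = -6993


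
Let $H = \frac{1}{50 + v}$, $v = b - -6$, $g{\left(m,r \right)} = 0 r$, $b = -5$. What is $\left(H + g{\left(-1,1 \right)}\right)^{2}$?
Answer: $\frac{1}{2601} \approx 0.00038447$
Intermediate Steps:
$g{\left(m,r \right)} = 0$
$v = 1$ ($v = -5 - -6 = -5 + 6 = 1$)
$H = \frac{1}{51}$ ($H = \frac{1}{50 + 1} = \frac{1}{51} \approx 0.019608$)
$\left(H + g{\left(-1,1 \right)}\right)^{2} = \left(\frac{1}{51} + 0\right)^{2} = \left(\frac{1}{51}\right)^{2} = \frac{1}{2601}$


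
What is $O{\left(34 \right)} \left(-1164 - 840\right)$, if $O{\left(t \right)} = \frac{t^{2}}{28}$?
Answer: $- \frac{579156}{7} \approx -82737.0$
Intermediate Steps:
$O{\left(t \right)} = \frac{t^{2}}{28}$ ($O{\left(t \right)} = t^{2} \cdot \frac{1}{28} = \frac{t^{2}}{28}$)
$O{\left(34 \right)} \left(-1164 - 840\right) = \frac{34^{2}}{28} \left(-1164 - 840\right) = \frac{1}{28} \cdot 1156 \left(-2004\right) = \frac{289}{7} \left(-2004\right) = - \frac{579156}{7}$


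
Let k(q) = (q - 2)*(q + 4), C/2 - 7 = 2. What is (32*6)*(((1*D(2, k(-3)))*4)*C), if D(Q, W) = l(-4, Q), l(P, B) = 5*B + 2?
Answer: 165888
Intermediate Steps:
C = 18 (C = 14 + 2*2 = 14 + 4 = 18)
k(q) = (-2 + q)*(4 + q)
l(P, B) = 2 + 5*B
D(Q, W) = 2 + 5*Q
(32*6)*(((1*D(2, k(-3)))*4)*C) = (32*6)*(((1*(2 + 5*2))*4)*18) = 192*(((1*(2 + 10))*4)*18) = 192*(((1*12)*4)*18) = 192*((12*4)*18) = 192*(48*18) = 192*864 = 165888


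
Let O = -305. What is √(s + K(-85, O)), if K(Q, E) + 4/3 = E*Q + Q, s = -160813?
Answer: I*√1214769/3 ≈ 367.39*I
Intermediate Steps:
K(Q, E) = -4/3 + Q + E*Q (K(Q, E) = -4/3 + (E*Q + Q) = -4/3 + (Q + E*Q) = -4/3 + Q + E*Q)
√(s + K(-85, O)) = √(-160813 + (-4/3 - 85 - 305*(-85))) = √(-160813 + (-4/3 - 85 + 25925)) = √(-160813 + 77516/3) = √(-404923/3) = I*√1214769/3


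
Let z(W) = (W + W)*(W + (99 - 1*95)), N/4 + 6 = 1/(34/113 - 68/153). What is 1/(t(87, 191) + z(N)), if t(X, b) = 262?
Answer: 5329/27852766 ≈ 0.00019133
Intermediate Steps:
N = -3786/73 (N = -24 + 4/(34/113 - 68/153) = -24 + 4/(34*(1/113) - 68*1/153) = -24 + 4/(34/113 - 4/9) = -24 + 4/(-146/1017) = -24 + 4*(-1017/146) = -24 - 2034/73 = -3786/73 ≈ -51.863)
z(W) = 2*W*(4 + W) (z(W) = (2*W)*(W + (99 - 95)) = (2*W)*(W + 4) = (2*W)*(4 + W) = 2*W*(4 + W))
1/(t(87, 191) + z(N)) = 1/(262 + 2*(-3786/73)*(4 - 3786/73)) = 1/(262 + 2*(-3786/73)*(-3494/73)) = 1/(262 + 26456568/5329) = 1/(27852766/5329) = 5329/27852766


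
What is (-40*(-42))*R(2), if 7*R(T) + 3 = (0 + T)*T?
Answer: 240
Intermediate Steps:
R(T) = -3/7 + T²/7 (R(T) = -3/7 + ((0 + T)*T)/7 = -3/7 + (T*T)/7 = -3/7 + T²/7)
(-40*(-42))*R(2) = (-40*(-42))*(-3/7 + (⅐)*2²) = 1680*(-3/7 + (⅐)*4) = 1680*(-3/7 + 4/7) = 1680*(⅐) = 240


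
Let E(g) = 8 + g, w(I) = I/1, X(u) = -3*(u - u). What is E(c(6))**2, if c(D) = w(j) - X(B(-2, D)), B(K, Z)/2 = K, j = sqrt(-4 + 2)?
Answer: (8 + I*sqrt(2))**2 ≈ 62.0 + 22.627*I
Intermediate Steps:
j = I*sqrt(2) (j = sqrt(-2) = I*sqrt(2) ≈ 1.4142*I)
B(K, Z) = 2*K
X(u) = 0 (X(u) = -3*0 = 0)
w(I) = I (w(I) = I*1 = I)
c(D) = I*sqrt(2) (c(D) = I*sqrt(2) - 1*0 = I*sqrt(2) + 0 = I*sqrt(2))
E(c(6))**2 = (8 + I*sqrt(2))**2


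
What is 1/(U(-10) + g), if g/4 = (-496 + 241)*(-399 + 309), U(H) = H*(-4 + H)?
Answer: 1/91940 ≈ 1.0877e-5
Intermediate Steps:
g = 91800 (g = 4*((-496 + 241)*(-399 + 309)) = 4*(-255*(-90)) = 4*22950 = 91800)
1/(U(-10) + g) = 1/(-10*(-4 - 10) + 91800) = 1/(-10*(-14) + 91800) = 1/(140 + 91800) = 1/91940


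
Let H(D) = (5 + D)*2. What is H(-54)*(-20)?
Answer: 1960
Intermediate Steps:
H(D) = 10 + 2*D
H(-54)*(-20) = (10 + 2*(-54))*(-20) = (10 - 108)*(-20) = -98*(-20) = 1960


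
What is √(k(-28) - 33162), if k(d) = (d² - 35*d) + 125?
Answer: I*√31273 ≈ 176.84*I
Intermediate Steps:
k(d) = 125 + d² - 35*d
√(k(-28) - 33162) = √((125 + (-28)² - 35*(-28)) - 33162) = √((125 + 784 + 980) - 33162) = √(1889 - 33162) = √(-31273) = I*√31273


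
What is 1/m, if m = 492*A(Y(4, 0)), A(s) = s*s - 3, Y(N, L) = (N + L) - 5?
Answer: -1/984 ≈ -0.0010163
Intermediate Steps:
Y(N, L) = -5 + L + N (Y(N, L) = (L + N) - 5 = -5 + L + N)
A(s) = -3 + s**2 (A(s) = s**2 - 3 = -3 + s**2)
m = -984 (m = 492*(-3 + (-5 + 0 + 4)**2) = 492*(-3 + (-1)**2) = 492*(-3 + 1) = 492*(-2) = -984)
1/m = 1/(-984) = -1/984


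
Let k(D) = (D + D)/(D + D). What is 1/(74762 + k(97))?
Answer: 1/74763 ≈ 1.3376e-5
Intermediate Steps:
k(D) = 1 (k(D) = (2*D)/((2*D)) = (2*D)*(1/(2*D)) = 1)
1/(74762 + k(97)) = 1/(74762 + 1) = 1/74763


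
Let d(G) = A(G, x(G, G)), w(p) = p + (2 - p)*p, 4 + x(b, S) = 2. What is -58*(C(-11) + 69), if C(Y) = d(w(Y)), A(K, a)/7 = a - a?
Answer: -4002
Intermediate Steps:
x(b, S) = -2 (x(b, S) = -4 + 2 = -2)
w(p) = p + p*(2 - p)
A(K, a) = 0 (A(K, a) = 7*(a - a) = 7*0 = 0)
d(G) = 0
C(Y) = 0
-58*(C(-11) + 69) = -58*(0 + 69) = -58*69 = -4002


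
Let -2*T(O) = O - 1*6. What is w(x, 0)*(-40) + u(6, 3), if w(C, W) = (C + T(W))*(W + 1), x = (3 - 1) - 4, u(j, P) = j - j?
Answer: -40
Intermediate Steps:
T(O) = 3 - O/2 (T(O) = -(O - 1*6)/2 = -(O - 6)/2 = -(-6 + O)/2 = 3 - O/2)
u(j, P) = 0
x = -2 (x = 2 - 4 = -2)
w(C, W) = (1 + W)*(3 + C - W/2) (w(C, W) = (C + (3 - W/2))*(W + 1) = (3 + C - W/2)*(1 + W) = (1 + W)*(3 + C - W/2))
w(x, 0)*(-40) + u(6, 3) = (3 - 2 - 1/2*0**2 + (5/2)*0 - 2*0)*(-40) + 0 = (3 - 2 - 1/2*0 + 0 + 0)*(-40) + 0 = (3 - 2 + 0 + 0 + 0)*(-40) + 0 = 1*(-40) + 0 = -40 + 0 = -40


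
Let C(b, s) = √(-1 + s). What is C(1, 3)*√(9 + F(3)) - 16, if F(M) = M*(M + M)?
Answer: -16 + 3*√6 ≈ -8.6515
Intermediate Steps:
F(M) = 2*M² (F(M) = M*(2*M) = 2*M²)
C(1, 3)*√(9 + F(3)) - 16 = √(-1 + 3)*√(9 + 2*3²) - 16 = √2*√(9 + 2*9) - 16 = √2*√(9 + 18) - 16 = √2*√27 - 16 = √2*(3*√3) - 16 = 3*√6 - 16 = -16 + 3*√6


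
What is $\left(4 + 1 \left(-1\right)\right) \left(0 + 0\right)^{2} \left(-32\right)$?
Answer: $0$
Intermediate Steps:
$\left(4 + 1 \left(-1\right)\right) \left(0 + 0\right)^{2} \left(-32\right) = \left(4 - 1\right) 0^{2} \left(-32\right) = 3 \cdot 0 \left(-32\right) = 0 \left(-32\right) = 0$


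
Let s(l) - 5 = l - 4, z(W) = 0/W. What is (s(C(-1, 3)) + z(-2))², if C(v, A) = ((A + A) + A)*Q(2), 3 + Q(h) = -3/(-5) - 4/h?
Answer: 37249/25 ≈ 1490.0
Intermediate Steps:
Q(h) = -12/5 - 4/h (Q(h) = -3 + (-3/(-5) - 4/h) = -3 + (-3*(-⅕) - 4/h) = -3 + (⅗ - 4/h) = -12/5 - 4/h)
z(W) = 0
C(v, A) = -66*A/5 (C(v, A) = ((A + A) + A)*(-12/5 - 4/2) = (2*A + A)*(-12/5 - 4*½) = (3*A)*(-12/5 - 2) = (3*A)*(-22/5) = -66*A/5)
s(l) = 1 + l (s(l) = 5 + (l - 4) = 5 + (-4 + l) = 1 + l)
(s(C(-1, 3)) + z(-2))² = ((1 - 66/5*3) + 0)² = ((1 - 198/5) + 0)² = (-193/5 + 0)² = (-193/5)² = 37249/25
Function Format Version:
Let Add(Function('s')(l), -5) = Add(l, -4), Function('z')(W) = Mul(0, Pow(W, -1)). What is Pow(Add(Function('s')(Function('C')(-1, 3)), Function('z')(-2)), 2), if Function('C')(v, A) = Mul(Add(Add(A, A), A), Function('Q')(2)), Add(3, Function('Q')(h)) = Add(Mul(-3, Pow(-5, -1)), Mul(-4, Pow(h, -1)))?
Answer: Rational(37249, 25) ≈ 1490.0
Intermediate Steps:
Function('Q')(h) = Add(Rational(-12, 5), Mul(-4, Pow(h, -1))) (Function('Q')(h) = Add(-3, Add(Mul(-3, Pow(-5, -1)), Mul(-4, Pow(h, -1)))) = Add(-3, Add(Mul(-3, Rational(-1, 5)), Mul(-4, Pow(h, -1)))) = Add(-3, Add(Rational(3, 5), Mul(-4, Pow(h, -1)))) = Add(Rational(-12, 5), Mul(-4, Pow(h, -1))))
Function('z')(W) = 0
Function('C')(v, A) = Mul(Rational(-66, 5), A) (Function('C')(v, A) = Mul(Add(Add(A, A), A), Add(Rational(-12, 5), Mul(-4, Pow(2, -1)))) = Mul(Add(Mul(2, A), A), Add(Rational(-12, 5), Mul(-4, Rational(1, 2)))) = Mul(Mul(3, A), Add(Rational(-12, 5), -2)) = Mul(Mul(3, A), Rational(-22, 5)) = Mul(Rational(-66, 5), A))
Function('s')(l) = Add(1, l) (Function('s')(l) = Add(5, Add(l, -4)) = Add(5, Add(-4, l)) = Add(1, l))
Pow(Add(Function('s')(Function('C')(-1, 3)), Function('z')(-2)), 2) = Pow(Add(Add(1, Mul(Rational(-66, 5), 3)), 0), 2) = Pow(Add(Add(1, Rational(-198, 5)), 0), 2) = Pow(Add(Rational(-193, 5), 0), 2) = Pow(Rational(-193, 5), 2) = Rational(37249, 25)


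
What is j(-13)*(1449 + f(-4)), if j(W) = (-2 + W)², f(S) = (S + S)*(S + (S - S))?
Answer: 333225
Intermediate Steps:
f(S) = 2*S² (f(S) = (2*S)*(S + 0) = (2*S)*S = 2*S²)
j(-13)*(1449 + f(-4)) = (-2 - 13)²*(1449 + 2*(-4)²) = (-15)²*(1449 + 2*16) = 225*(1449 + 32) = 225*1481 = 333225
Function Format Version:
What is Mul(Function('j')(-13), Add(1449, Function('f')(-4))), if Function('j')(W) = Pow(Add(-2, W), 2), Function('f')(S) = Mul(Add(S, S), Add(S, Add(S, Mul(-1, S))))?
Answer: 333225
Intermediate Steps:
Function('f')(S) = Mul(2, Pow(S, 2)) (Function('f')(S) = Mul(Mul(2, S), Add(S, 0)) = Mul(Mul(2, S), S) = Mul(2, Pow(S, 2)))
Mul(Function('j')(-13), Add(1449, Function('f')(-4))) = Mul(Pow(Add(-2, -13), 2), Add(1449, Mul(2, Pow(-4, 2)))) = Mul(Pow(-15, 2), Add(1449, Mul(2, 16))) = Mul(225, Add(1449, 32)) = Mul(225, 1481) = 333225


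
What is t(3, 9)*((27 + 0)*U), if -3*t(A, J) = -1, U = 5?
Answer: 45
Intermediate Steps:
t(A, J) = ⅓ (t(A, J) = -⅓*(-1) = ⅓)
t(3, 9)*((27 + 0)*U) = ((27 + 0)*5)/3 = (27*5)/3 = (⅓)*135 = 45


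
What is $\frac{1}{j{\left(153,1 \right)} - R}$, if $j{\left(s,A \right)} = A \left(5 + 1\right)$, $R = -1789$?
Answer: $\frac{1}{1795} \approx 0.0005571$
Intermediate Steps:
$j{\left(s,A \right)} = 6 A$ ($j{\left(s,A \right)} = A 6 = 6 A$)
$\frac{1}{j{\left(153,1 \right)} - R} = \frac{1}{6 \cdot 1 - -1789} = \frac{1}{6 + 1789} = \frac{1}{1795}$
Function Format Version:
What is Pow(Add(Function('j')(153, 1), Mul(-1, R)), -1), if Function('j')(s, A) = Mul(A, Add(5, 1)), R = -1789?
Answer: Rational(1, 1795) ≈ 0.00055710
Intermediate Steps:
Function('j')(s, A) = Mul(6, A) (Function('j')(s, A) = Mul(A, 6) = Mul(6, A))
Pow(Add(Function('j')(153, 1), Mul(-1, R)), -1) = Pow(Add(Mul(6, 1), Mul(-1, -1789)), -1) = Pow(Add(6, 1789), -1) = Pow(1795, -1) = Rational(1, 1795)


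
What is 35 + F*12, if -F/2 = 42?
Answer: -973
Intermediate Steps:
F = -84 (F = -2*42 = -84)
35 + F*12 = 35 - 84*12 = 35 - 1008 = -973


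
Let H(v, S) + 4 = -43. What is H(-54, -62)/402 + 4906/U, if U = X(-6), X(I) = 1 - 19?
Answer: -328843/1206 ≈ -272.67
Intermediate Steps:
H(v, S) = -47 (H(v, S) = -4 - 43 = -47)
X(I) = -18
U = -18
H(-54, -62)/402 + 4906/U = -47/402 + 4906/(-18) = -47*1/402 + 4906*(-1/18) = -47/402 - 2453/9 = -328843/1206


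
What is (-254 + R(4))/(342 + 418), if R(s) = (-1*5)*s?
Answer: -137/380 ≈ -0.36053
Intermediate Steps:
R(s) = -5*s
(-254 + R(4))/(342 + 418) = (-254 - 5*4)/(342 + 418) = (-254 - 20)/760 = -274*1/760 = -137/380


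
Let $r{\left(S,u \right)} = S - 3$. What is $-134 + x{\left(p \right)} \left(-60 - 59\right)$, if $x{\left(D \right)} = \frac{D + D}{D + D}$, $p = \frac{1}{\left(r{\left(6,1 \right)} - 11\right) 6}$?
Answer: $-253$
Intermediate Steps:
$r{\left(S,u \right)} = -3 + S$
$p = - \frac{1}{48}$ ($p = \frac{1}{\left(\left(-3 + 6\right) - 11\right) 6} = \frac{1}{3 - 11} \cdot \frac{1}{6} = \frac{1}{-8} \cdot \frac{1}{6} = \left(- \frac{1}{8}\right) \frac{1}{6} = - \frac{1}{48} \approx -0.020833$)
$x{\left(D \right)} = 1$ ($x{\left(D \right)} = \frac{2 D}{2 D} = 2 D \frac{1}{2 D} = 1$)
$-134 + x{\left(p \right)} \left(-60 - 59\right) = -134 + 1 \left(-60 - 59\right) = -134 + 1 \left(-119\right) = -134 - 119 = -253$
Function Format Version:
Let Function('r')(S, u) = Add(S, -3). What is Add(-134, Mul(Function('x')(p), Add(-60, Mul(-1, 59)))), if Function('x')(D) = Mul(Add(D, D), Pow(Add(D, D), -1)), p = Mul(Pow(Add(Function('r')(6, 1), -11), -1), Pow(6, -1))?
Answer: -253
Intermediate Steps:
Function('r')(S, u) = Add(-3, S)
p = Rational(-1, 48) (p = Mul(Pow(Add(Add(-3, 6), -11), -1), Pow(6, -1)) = Mul(Pow(Add(3, -11), -1), Rational(1, 6)) = Mul(Pow(-8, -1), Rational(1, 6)) = Mul(Rational(-1, 8), Rational(1, 6)) = Rational(-1, 48) ≈ -0.020833)
Function('x')(D) = 1 (Function('x')(D) = Mul(Mul(2, D), Pow(Mul(2, D), -1)) = Mul(Mul(2, D), Mul(Rational(1, 2), Pow(D, -1))) = 1)
Add(-134, Mul(Function('x')(p), Add(-60, Mul(-1, 59)))) = Add(-134, Mul(1, Add(-60, Mul(-1, 59)))) = Add(-134, Mul(1, Add(-60, -59))) = Add(-134, Mul(1, -119)) = Add(-134, -119) = -253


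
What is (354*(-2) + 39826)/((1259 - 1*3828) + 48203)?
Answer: 19559/22817 ≈ 0.85721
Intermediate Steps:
(354*(-2) + 39826)/((1259 - 1*3828) + 48203) = (-708 + 39826)/((1259 - 3828) + 48203) = 39118/(-2569 + 48203) = 39118/45634 = 39118*(1/45634) = 19559/22817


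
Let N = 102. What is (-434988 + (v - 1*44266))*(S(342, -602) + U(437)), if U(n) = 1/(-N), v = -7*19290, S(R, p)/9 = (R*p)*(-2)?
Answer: -116100604490266/51 ≈ -2.2765e+12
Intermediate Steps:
S(R, p) = -18*R*p (S(R, p) = 9*((R*p)*(-2)) = 9*(-2*R*p) = -18*R*p)
v = -135030
U(n) = -1/102 (U(n) = 1/(-1*102) = 1/(-102) = -1/102)
(-434988 + (v - 1*44266))*(S(342, -602) + U(437)) = (-434988 + (-135030 - 1*44266))*(-18*342*(-602) - 1/102) = (-434988 + (-135030 - 44266))*(3705912 - 1/102) = (-434988 - 179296)*(378003023/102) = -614284*378003023/102 = -116100604490266/51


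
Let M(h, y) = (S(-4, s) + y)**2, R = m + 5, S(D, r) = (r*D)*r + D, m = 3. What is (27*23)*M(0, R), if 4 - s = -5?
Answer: 63590400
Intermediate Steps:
s = 9 (s = 4 - 1*(-5) = 4 + 5 = 9)
S(D, r) = D + D*r**2 (S(D, r) = (D*r)*r + D = D*r**2 + D = D + D*r**2)
R = 8 (R = 3 + 5 = 8)
M(h, y) = (-328 + y)**2 (M(h, y) = (-4*(1 + 9**2) + y)**2 = (-4*(1 + 81) + y)**2 = (-4*82 + y)**2 = (-328 + y)**2)
(27*23)*M(0, R) = (27*23)*(-328 + 8)**2 = 621*(-320)**2 = 621*102400 = 63590400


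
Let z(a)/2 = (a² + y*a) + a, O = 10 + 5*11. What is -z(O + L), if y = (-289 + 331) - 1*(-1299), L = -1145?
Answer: 565920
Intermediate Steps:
O = 65 (O = 10 + 55 = 65)
y = 1341 (y = 42 + 1299 = 1341)
z(a) = 2*a² + 2684*a (z(a) = 2*((a² + 1341*a) + a) = 2*(a² + 1342*a) = 2*a² + 2684*a)
-z(O + L) = -2*(65 - 1145)*(1342 + (65 - 1145)) = -2*(-1080)*(1342 - 1080) = -2*(-1080)*262 = -1*(-565920) = 565920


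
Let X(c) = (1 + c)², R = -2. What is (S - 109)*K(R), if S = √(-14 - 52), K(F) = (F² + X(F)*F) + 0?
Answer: -218 + 2*I*√66 ≈ -218.0 + 16.248*I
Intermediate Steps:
K(F) = F² + F*(1 + F)² (K(F) = (F² + (1 + F)²*F) + 0 = (F² + F*(1 + F)²) + 0 = F² + F*(1 + F)²)
S = I*√66 (S = √(-66) = I*√66 ≈ 8.124*I)
(S - 109)*K(R) = (I*√66 - 109)*(-2*(-2 + (1 - 2)²)) = (-109 + I*√66)*(-2*(-2 + (-1)²)) = (-109 + I*√66)*(-2*(-2 + 1)) = (-109 + I*√66)*(-2*(-1)) = (-109 + I*√66)*2 = -218 + 2*I*√66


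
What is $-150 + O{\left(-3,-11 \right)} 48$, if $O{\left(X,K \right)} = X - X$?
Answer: $-150$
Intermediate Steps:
$O{\left(X,K \right)} = 0$
$-150 + O{\left(-3,-11 \right)} 48 = -150 + 0 \cdot 48 = -150 + 0 = -150$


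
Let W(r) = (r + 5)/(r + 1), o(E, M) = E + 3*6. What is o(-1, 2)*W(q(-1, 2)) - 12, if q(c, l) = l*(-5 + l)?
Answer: -43/5 ≈ -8.6000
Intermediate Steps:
o(E, M) = 18 + E (o(E, M) = E + 18 = 18 + E)
W(r) = (5 + r)/(1 + r)
o(-1, 2)*W(q(-1, 2)) - 12 = (18 - 1)*((5 + 2*(-5 + 2))/(1 + 2*(-5 + 2))) - 12 = 17*((5 + 2*(-3))/(1 + 2*(-3))) - 12 = 17*((5 - 6)/(1 - 6)) - 12 = 17*(-1/(-5)) - 12 = 17*(-1/5*(-1)) - 12 = 17*(1/5) - 12 = 17/5 - 12 = -43/5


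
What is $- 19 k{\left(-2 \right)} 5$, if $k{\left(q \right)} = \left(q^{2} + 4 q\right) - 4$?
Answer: $760$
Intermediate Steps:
$k{\left(q \right)} = -4 + q^{2} + 4 q$
$- 19 k{\left(-2 \right)} 5 = - 19 \left(-4 + \left(-2\right)^{2} + 4 \left(-2\right)\right) 5 = - 19 \left(-4 + 4 - 8\right) 5 = \left(-19\right) \left(-8\right) 5 = 152 \cdot 5 = 760$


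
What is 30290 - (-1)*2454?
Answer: 32744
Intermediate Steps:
30290 - (-1)*2454 = 30290 - 1*(-2454) = 30290 + 2454 = 32744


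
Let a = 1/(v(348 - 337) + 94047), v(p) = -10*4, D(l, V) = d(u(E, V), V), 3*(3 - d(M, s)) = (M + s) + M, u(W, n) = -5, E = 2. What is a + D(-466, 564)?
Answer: -51233812/282021 ≈ -181.67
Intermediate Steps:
d(M, s) = 3 - 2*M/3 - s/3 (d(M, s) = 3 - ((M + s) + M)/3 = 3 - (s + 2*M)/3 = 3 + (-2*M/3 - s/3) = 3 - 2*M/3 - s/3)
D(l, V) = 19/3 - V/3 (D(l, V) = 3 - ⅔*(-5) - V/3 = 3 + 10/3 - V/3 = 19/3 - V/3)
v(p) = -40
a = 1/94007 (a = 1/(-40 + 94047) = 1/94007 ≈ 1.0638e-5)
a + D(-466, 564) = 1/94007 + (19/3 - ⅓*564) = 1/94007 + (19/3 - 188) = 1/94007 - 545/3 = -51233812/282021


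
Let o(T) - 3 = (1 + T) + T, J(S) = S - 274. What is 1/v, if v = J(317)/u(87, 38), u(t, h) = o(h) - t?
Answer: -7/43 ≈ -0.16279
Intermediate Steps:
J(S) = -274 + S
o(T) = 4 + 2*T (o(T) = 3 + ((1 + T) + T) = 3 + (1 + 2*T) = 4 + 2*T)
u(t, h) = 4 - t + 2*h (u(t, h) = (4 + 2*h) - t = 4 - t + 2*h)
v = -43/7 (v = (-274 + 317)/(4 - 1*87 + 2*38) = 43/(4 - 87 + 76) = 43/(-7) = 43*(-⅐) = -43/7 ≈ -6.1429)
1/v = 1/(-43/7) = -7/43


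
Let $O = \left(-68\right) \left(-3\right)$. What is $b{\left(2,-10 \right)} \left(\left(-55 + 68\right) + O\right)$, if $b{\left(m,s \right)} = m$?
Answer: $434$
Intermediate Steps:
$O = 204$
$b{\left(2,-10 \right)} \left(\left(-55 + 68\right) + O\right) = 2 \left(\left(-55 + 68\right) + 204\right) = 2 \left(13 + 204\right) = 2 \cdot 217 = 434$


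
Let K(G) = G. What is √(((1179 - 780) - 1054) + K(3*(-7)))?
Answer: 26*I ≈ 26.0*I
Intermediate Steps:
√(((1179 - 780) - 1054) + K(3*(-7))) = √(((1179 - 780) - 1054) + 3*(-7)) = √((399 - 1054) - 21) = √(-655 - 21) = √(-676) = 26*I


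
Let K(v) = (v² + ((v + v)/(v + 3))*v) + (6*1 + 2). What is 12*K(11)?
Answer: 12288/7 ≈ 1755.4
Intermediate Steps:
K(v) = 8 + v² + 2*v²/(3 + v) (K(v) = (v² + ((2*v)/(3 + v))*v) + (6 + 2) = (v² + (2*v/(3 + v))*v) + 8 = (v² + 2*v²/(3 + v)) + 8 = 8 + v² + 2*v²/(3 + v))
12*K(11) = 12*((24 + 11³ + 5*11² + 8*11)/(3 + 11)) = 12*((24 + 1331 + 5*121 + 88)/14) = 12*((24 + 1331 + 605 + 88)/14) = 12*((1/14)*2048) = 12*(1024/7) = 12288/7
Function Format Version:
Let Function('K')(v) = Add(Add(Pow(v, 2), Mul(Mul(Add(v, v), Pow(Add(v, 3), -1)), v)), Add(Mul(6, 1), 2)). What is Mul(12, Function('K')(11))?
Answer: Rational(12288, 7) ≈ 1755.4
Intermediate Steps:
Function('K')(v) = Add(8, Pow(v, 2), Mul(2, Pow(v, 2), Pow(Add(3, v), -1))) (Function('K')(v) = Add(Add(Pow(v, 2), Mul(Mul(Mul(2, v), Pow(Add(3, v), -1)), v)), Add(6, 2)) = Add(Add(Pow(v, 2), Mul(Mul(2, v, Pow(Add(3, v), -1)), v)), 8) = Add(Add(Pow(v, 2), Mul(2, Pow(v, 2), Pow(Add(3, v), -1))), 8) = Add(8, Pow(v, 2), Mul(2, Pow(v, 2), Pow(Add(3, v), -1))))
Mul(12, Function('K')(11)) = Mul(12, Mul(Pow(Add(3, 11), -1), Add(24, Pow(11, 3), Mul(5, Pow(11, 2)), Mul(8, 11)))) = Mul(12, Mul(Pow(14, -1), Add(24, 1331, Mul(5, 121), 88))) = Mul(12, Mul(Rational(1, 14), Add(24, 1331, 605, 88))) = Mul(12, Mul(Rational(1, 14), 2048)) = Mul(12, Rational(1024, 7)) = Rational(12288, 7)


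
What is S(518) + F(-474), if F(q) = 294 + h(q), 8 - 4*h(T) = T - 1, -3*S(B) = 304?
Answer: 3761/12 ≈ 313.42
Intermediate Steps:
S(B) = -304/3 (S(B) = -⅓*304 = -304/3)
h(T) = 9/4 - T/4 (h(T) = 2 - (T - 1)/4 = 2 - (-1 + T)/4 = 2 + (¼ - T/4) = 9/4 - T/4)
F(q) = 1185/4 - q/4 (F(q) = 294 + (9/4 - q/4) = 1185/4 - q/4)
S(518) + F(-474) = -304/3 + (1185/4 - ¼*(-474)) = -304/3 + (1185/4 + 237/2) = -304/3 + 1659/4 = 3761/12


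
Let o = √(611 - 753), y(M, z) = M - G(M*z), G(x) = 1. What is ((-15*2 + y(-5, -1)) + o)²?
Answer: (36 - I*√142)² ≈ 1154.0 - 857.98*I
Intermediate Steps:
y(M, z) = -1 + M (y(M, z) = M - 1*1 = M - 1 = -1 + M)
o = I*√142 (o = √(-142) = I*√142 ≈ 11.916*I)
((-15*2 + y(-5, -1)) + o)² = ((-15*2 + (-1 - 5)) + I*√142)² = ((-30 - 6) + I*√142)² = (-36 + I*√142)²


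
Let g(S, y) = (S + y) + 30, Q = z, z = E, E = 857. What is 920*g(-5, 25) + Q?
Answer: 46857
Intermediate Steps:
z = 857
Q = 857
g(S, y) = 30 + S + y
920*g(-5, 25) + Q = 920*(30 - 5 + 25) + 857 = 920*50 + 857 = 46000 + 857 = 46857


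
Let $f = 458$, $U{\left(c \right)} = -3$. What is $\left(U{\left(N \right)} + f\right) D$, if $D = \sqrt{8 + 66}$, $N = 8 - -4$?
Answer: $455 \sqrt{74} \approx 3914.1$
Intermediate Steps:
$N = 12$ ($N = 8 + 4 = 12$)
$D = \sqrt{74} \approx 8.6023$
$\left(U{\left(N \right)} + f\right) D = \left(-3 + 458\right) \sqrt{74} = 455 \sqrt{74}$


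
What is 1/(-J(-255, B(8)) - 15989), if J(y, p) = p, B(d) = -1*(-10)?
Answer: -1/15999 ≈ -6.2504e-5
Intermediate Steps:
B(d) = 10
1/(-J(-255, B(8)) - 15989) = 1/(-1*10 - 15989) = 1/(-10 - 15989) = 1/(-15999) = -1/15999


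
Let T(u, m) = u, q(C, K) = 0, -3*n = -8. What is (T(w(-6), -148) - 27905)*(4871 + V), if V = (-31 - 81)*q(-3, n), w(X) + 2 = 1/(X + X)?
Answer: -1631224835/12 ≈ -1.3594e+8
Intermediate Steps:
n = 8/3 (n = -⅓*(-8) = 8/3 ≈ 2.6667)
w(X) = -2 + 1/(2*X) (w(X) = -2 + 1/(X + X) = -2 + 1/(2*X))
V = 0 (V = (-31 - 81)*0 = -112*0 = 0)
(T(w(-6), -148) - 27905)*(4871 + V) = ((-2 + (½)/(-6)) - 27905)*(4871 + 0) = ((-2 + (½)*(-⅙)) - 27905)*4871 = ((-2 - 1/12) - 27905)*4871 = (-25/12 - 27905)*4871 = -334885/12*4871 = -1631224835/12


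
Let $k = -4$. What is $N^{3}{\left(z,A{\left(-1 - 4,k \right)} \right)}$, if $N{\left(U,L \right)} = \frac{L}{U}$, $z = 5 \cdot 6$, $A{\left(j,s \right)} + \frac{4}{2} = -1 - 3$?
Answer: $- \frac{1}{125} \approx -0.008$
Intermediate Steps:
$A{\left(j,s \right)} = -6$ ($A{\left(j,s \right)} = -2 - 4 = -6$)
$z = 30$
$N^{3}{\left(z,A{\left(-1 - 4,k \right)} \right)} = \left(- \frac{6}{30}\right)^{3} = \left(\left(-6\right) \frac{1}{30}\right)^{3} = \left(- \frac{1}{5}\right)^{3} = - \frac{1}{125}$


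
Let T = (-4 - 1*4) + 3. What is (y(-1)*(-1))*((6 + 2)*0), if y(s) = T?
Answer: 0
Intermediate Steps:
T = -5 (T = (-4 - 4) + 3 = -8 + 3 = -5)
y(s) = -5
(y(-1)*(-1))*((6 + 2)*0) = (-5*(-1))*((6 + 2)*0) = 5*(8*0) = 5*0 = 0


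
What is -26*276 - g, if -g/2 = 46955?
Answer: 86734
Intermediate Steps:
g = -93910 (g = -2*46955 = -93910)
-26*276 - g = -26*276 - 1*(-93910) = -7176 + 93910 = 86734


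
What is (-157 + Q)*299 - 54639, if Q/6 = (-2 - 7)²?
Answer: 43732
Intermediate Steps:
Q = 486 (Q = 6*(-2 - 7)² = 6*(-9)² = 6*81 = 486)
(-157 + Q)*299 - 54639 = (-157 + 486)*299 - 54639 = 329*299 - 54639 = 98371 - 54639 = 43732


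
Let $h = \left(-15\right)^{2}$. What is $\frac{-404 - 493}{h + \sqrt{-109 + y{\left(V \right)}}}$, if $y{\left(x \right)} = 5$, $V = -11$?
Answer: $- \frac{201825}{50729} + \frac{1794 i \sqrt{26}}{50729} \approx -3.9785 + 0.18032 i$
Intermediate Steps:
$h = 225$
$\frac{-404 - 493}{h + \sqrt{-109 + y{\left(V \right)}}} = \frac{-404 - 493}{225 + \sqrt{-109 + 5}} = - \frac{897}{225 + \sqrt{-104}} = - \frac{897}{225 + 2 i \sqrt{26}}$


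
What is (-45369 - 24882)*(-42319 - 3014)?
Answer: 3184688583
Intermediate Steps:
(-45369 - 24882)*(-42319 - 3014) = -70251*(-45333) = 3184688583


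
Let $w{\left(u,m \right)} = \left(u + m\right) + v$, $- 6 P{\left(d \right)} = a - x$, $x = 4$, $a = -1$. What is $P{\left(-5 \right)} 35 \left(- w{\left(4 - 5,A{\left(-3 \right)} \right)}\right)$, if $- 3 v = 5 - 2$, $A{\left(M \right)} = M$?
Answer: $\frac{875}{6} \approx 145.83$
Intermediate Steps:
$P{\left(d \right)} = \frac{5}{6}$ ($P{\left(d \right)} = - \frac{-1 - 4}{6} = \left(- \frac{1}{6}\right) \left(-5\right) = \frac{5}{6}$)
$v = -1$ ($v = - \frac{5 - 2}{3} = \left(- \frac{1}{3}\right) 3 = -1$)
$w{\left(u,m \right)} = -1 + m + u$ ($w{\left(u,m \right)} = \left(u + m\right) - 1 = \left(m + u\right) - 1 = -1 + m + u$)
$P{\left(-5 \right)} 35 \left(- w{\left(4 - 5,A{\left(-3 \right)} \right)}\right) = \frac{5}{6} \cdot 35 \left(- (-1 - 3 + \left(4 - 5\right))\right) = \frac{175 \left(- (-1 - 3 + \left(4 - 5\right))\right)}{6} = \frac{175 \left(- (-1 - 3 - 1)\right)}{6} = \frac{175 \left(\left(-1\right) \left(-5\right)\right)}{6} = \frac{175}{6} \cdot 5 = \frac{875}{6}$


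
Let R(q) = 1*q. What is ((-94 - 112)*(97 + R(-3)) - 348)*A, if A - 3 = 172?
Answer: -3449600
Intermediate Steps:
A = 175 (A = 3 + 172 = 175)
R(q) = q
((-94 - 112)*(97 + R(-3)) - 348)*A = ((-94 - 112)*(97 - 3) - 348)*175 = (-206*94 - 348)*175 = (-19364 - 348)*175 = -19712*175 = -3449600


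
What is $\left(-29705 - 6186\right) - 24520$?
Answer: $-60411$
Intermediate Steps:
$\left(-29705 - 6186\right) - 24520 = -35891 - 24520 = -60411$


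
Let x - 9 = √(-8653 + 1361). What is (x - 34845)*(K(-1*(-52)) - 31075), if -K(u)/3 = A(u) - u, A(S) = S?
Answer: 1082528700 - 62150*I*√1823 ≈ 1.0825e+9 - 2.6536e+6*I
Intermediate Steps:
x = 9 + 2*I*√1823 (x = 9 + √(-8653 + 1361) = 9 + √(-7292) = 9 + 2*I*√1823 ≈ 9.0 + 85.393*I)
K(u) = 0 (K(u) = -3*(u - u) = -3*0 = 0)
(x - 34845)*(K(-1*(-52)) - 31075) = ((9 + 2*I*√1823) - 34845)*(0 - 31075) = (-34836 + 2*I*√1823)*(-31075) = 1082528700 - 62150*I*√1823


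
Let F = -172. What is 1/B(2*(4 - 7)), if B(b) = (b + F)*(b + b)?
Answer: 1/2136 ≈ 0.00046816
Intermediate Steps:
B(b) = 2*b*(-172 + b) (B(b) = (b - 172)*(b + b) = (-172 + b)*(2*b) = 2*b*(-172 + b))
1/B(2*(4 - 7)) = 1/(2*(2*(4 - 7))*(-172 + 2*(4 - 7))) = 1/(2*(2*(-3))*(-172 + 2*(-3))) = 1/(2*(-6)*(-172 - 6)) = 1/(2*(-6)*(-178)) = 1/2136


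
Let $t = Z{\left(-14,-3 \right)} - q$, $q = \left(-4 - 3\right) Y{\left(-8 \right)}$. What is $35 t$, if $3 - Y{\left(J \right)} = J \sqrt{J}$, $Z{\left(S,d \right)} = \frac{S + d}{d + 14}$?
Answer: $\frac{7490}{11} + 3920 i \sqrt{2} \approx 680.91 + 5543.7 i$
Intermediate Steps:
$Z{\left(S,d \right)} = \frac{S + d}{14 + d}$
$Y{\left(J \right)} = 3 - J^{\frac{3}{2}}$ ($Y{\left(J \right)} = 3 - J \sqrt{J} = 3 - J^{\frac{3}{2}}$)
$q = -21 - 112 i \sqrt{2}$ ($q = \left(-4 - 3\right) \left(3 - \left(-8\right)^{\frac{3}{2}}\right) = - 7 \left(3 - - 16 i \sqrt{2}\right) = - 7 \left(3 + 16 i \sqrt{2}\right) = -21 - 112 i \sqrt{2} \approx -21.0 - 158.39 i$)
$t = \frac{214}{11} + 112 i \sqrt{2}$ ($t = \frac{-14 - 3}{14 - 3} - \left(-21 - 112 i \sqrt{2}\right) = \frac{1}{11} \left(-17\right) + \left(21 + 112 i \sqrt{2}\right) = - \frac{17}{11} + \left(21 + 112 i \sqrt{2}\right) = \frac{214}{11} + 112 i \sqrt{2} \approx 19.455 + 158.39 i$)
$35 t = 35 \left(\frac{214}{11} + 112 i \sqrt{2}\right) = \frac{7490}{11} + 3920 i \sqrt{2}$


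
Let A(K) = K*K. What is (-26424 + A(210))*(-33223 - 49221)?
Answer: -1457280144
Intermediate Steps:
A(K) = K²
(-26424 + A(210))*(-33223 - 49221) = (-26424 + 210²)*(-33223 - 49221) = (-26424 + 44100)*(-82444) = 17676*(-82444) = -1457280144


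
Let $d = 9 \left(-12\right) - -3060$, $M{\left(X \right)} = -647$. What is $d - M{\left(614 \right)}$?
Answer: $3599$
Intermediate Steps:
$d = 2952$ ($d = -108 + 3060 = 2952$)
$d - M{\left(614 \right)} = 2952 - -647 = 2952 + 647 = 3599$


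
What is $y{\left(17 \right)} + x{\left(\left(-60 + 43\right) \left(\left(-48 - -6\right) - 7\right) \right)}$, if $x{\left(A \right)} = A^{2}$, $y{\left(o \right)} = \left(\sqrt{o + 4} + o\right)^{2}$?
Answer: $694199 + 34 \sqrt{21} \approx 6.9436 \cdot 10^{5}$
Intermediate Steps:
$y{\left(o \right)} = \left(o + \sqrt{4 + o}\right)^{2}$ ($y{\left(o \right)} = \left(\sqrt{4 + o} + o\right)^{2} = \left(o + \sqrt{4 + o}\right)^{2}$)
$y{\left(17 \right)} + x{\left(\left(-60 + 43\right) \left(\left(-48 - -6\right) - 7\right) \right)} = \left(17 + \sqrt{4 + 17}\right)^{2} + \left(\left(-60 + 43\right) \left(\left(-48 - -6\right) - 7\right)\right)^{2} = \left(17 + \sqrt{21}\right)^{2} + \left(- 17 \left(\left(-48 + 6\right) - 7\right)\right)^{2} = \left(17 + \sqrt{21}\right)^{2} + \left(- 17 \left(-42 - 7\right)\right)^{2} = \left(17 + \sqrt{21}\right)^{2} + \left(\left(-17\right) \left(-49\right)\right)^{2} = \left(17 + \sqrt{21}\right)^{2} + 833^{2} = \left(17 + \sqrt{21}\right)^{2} + 693889 = 693889 + \left(17 + \sqrt{21}\right)^{2}$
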